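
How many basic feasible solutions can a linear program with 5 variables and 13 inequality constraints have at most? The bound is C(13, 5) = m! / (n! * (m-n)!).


Each vertex corresponds to some choice of n active constraints out of m, so the number of vertices is at most C(m, n) = m! / (n!(m-n)!).
m = 13, n = 5
Numerator: 13 * 12 * 11 * 10 * 9
Denominator: 5! = 120
C(13, 5) = 1287


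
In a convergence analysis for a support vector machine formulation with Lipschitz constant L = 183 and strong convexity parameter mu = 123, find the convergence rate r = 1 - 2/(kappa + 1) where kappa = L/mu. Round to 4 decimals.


Step 1: Compute the condition number.
kappa = L/mu = 183/123 = 1.4878
Step 2: Compute the convergence rate.
r = 1 - 2/(kappa + 1) = 1 - 2*mu/(L + mu) = (L - mu)/(L + mu) = 60/306 = 0.1961


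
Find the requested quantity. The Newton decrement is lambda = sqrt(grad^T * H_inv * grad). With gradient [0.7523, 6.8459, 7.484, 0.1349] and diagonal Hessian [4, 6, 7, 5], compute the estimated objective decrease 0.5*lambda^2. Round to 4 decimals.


Step 1: H is diagonal, so H^(-1) * g = [0.1881, 1.141, 1.0691, 0.027].
Step 2: g^T H^(-1) g = sum_i g_i^2 / H_ii
  = (0.7523)^2/4 + (6.8459)^2/6 + (7.484)^2/7 + (0.1349)^2/5
  = 0.1415 + 7.8111 + 8.0015 + 0.0036 = 15.9577
Step 3: Objective decrease = 0.5 * g^T H^(-1) g = 7.9788


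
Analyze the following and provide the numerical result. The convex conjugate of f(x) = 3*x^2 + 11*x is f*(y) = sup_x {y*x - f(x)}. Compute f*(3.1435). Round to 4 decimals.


f*(y) = sup_x {y*x - a*x^2 - b*x} = sup_x {(y-b)*x - a*x^2}
FOC: (y - b) - 2a*x = 0 => x* = (y - b)/(2a)
x* = (3.1435 - 11)/(2*3) = -1.3094
f*(3.1435) = (y-b)^2/(4a) = (3.1435 - 11)^2/(4*3)
= 61.7246/12 = 5.1437


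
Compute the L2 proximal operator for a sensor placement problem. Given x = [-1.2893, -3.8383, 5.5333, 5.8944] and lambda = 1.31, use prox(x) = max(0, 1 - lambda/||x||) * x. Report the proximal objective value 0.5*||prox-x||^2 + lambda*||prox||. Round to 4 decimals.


Step 1: Compute ||x||.
||x|| = 9.0419
Step 2: Compute scaling factor.
scale = max(0, 1 - 1.31/9.0419) = 0.8551
Step 3: prox(x) = [-1.1025, -3.2822, 4.7316, 5.0404]
||prox(x)|| = 7.7319
Step 4: Proximal objective.
0.5*||prox-x||^2 = 0.8581
lambda*||prox|| = 10.1288
Total = 10.9869


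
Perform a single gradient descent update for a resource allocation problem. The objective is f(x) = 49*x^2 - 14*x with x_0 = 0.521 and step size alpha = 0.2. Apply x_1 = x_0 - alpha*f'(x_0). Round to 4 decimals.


We compute the gradient at x_0 and apply the update.
f'(x) = 98*x - 14
f'(0.521) = 98*0.521 - 14 = 37.058
x_1 = 0.521 - 0.2*37.058 = -6.8906


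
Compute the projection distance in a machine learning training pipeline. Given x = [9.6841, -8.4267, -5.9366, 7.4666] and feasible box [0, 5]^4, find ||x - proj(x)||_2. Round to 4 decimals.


Project each component onto [0, 5].
clip(9.6841) = 5.0, clip(-8.4267) = 0.0, clip(-5.9366) = 0.0, clip(7.4666) = 5.0
Projection = [5.0, 0.0, 0.0, 5.0]
Squared diffs: [21.9408, 71.0093, 35.2432, 6.0841]
Distance = sqrt(134.2774) = 11.5878


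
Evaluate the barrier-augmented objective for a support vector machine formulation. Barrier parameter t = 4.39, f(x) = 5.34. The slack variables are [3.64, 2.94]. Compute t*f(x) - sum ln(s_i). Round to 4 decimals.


Step 1: Compute log-barrier.
ln values: [1.292, 1.0784]
phi = -(1.292 + 1.0784) = -2.3704
Step 2: Compute augmented objective.
t*f(x) = 4.39*5.34 = 23.4426
Total = 23.4426 - 2.3704 = 21.0722


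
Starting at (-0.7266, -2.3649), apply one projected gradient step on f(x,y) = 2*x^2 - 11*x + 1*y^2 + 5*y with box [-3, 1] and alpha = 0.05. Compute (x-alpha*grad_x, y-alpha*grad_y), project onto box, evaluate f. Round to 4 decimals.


Step 1: Compute gradient at (-0.7266, -2.3649).
grad_x = 2*2*-0.7266 - 11 = -13.9064
grad_y = 2*1*-2.3649 + 5 = 0.2702
Step 2: Gradient step.
x_raw = -0.7266 - 0.05*-13.9064 = -0.0313
y_raw = -2.3649 - 0.05*0.2702 = -2.3784
Step 3: Project onto [-3, 1].
x_proj = clip(-0.0313) = -0.0313
y_proj = clip(-2.3784) = -2.3784
Step 4: Evaluate f.
f(-0.0313, -2.3784) = -5.8892


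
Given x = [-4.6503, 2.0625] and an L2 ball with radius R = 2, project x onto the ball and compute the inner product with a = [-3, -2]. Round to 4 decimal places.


Step 1: Compute ||x|| (intermediates to 6 decimals).
||x|| = sqrt((-4.6503)^2 + 2.0625^2) = 5.08716
Step 2: Project.
Since ||x|| > R, scale = R/||x|| = 2/5.08716 = 0.393147, proj(x) = scale * x
proj(x) = [-1.828251, 0.810866]
Step 3: Dot product.
a^T * proj(x) = -3*(-1.828251) - 2*0.810866 = 3.863


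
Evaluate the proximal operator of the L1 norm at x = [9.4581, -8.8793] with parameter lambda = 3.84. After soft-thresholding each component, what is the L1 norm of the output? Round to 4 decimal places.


Soft-thresholding with lambda = 3.84:
prox(9.4581) = sign(9.4581)*max(|9.4581| - 3.84, 0) = 5.6181
prox(-8.8793) = sign(-8.8793)*max(|-8.8793| - 3.84, 0) = -5.0393
prox(x) = [5.6181, -5.0393]
||prox(x)||_1 = 5.6181 + 5.0393 = 10.6574


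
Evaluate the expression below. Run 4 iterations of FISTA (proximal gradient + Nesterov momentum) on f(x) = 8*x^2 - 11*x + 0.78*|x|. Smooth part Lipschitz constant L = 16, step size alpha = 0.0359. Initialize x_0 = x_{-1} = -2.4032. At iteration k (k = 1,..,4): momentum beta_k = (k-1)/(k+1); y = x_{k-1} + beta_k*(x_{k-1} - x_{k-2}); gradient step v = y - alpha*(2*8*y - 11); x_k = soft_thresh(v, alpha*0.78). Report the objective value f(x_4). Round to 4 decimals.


FISTA on f(x) = 8*x^2 - 11*x + 0.78*|x|
L = 16, alpha = 0.0359
Iteration 1: beta = 0.0, y = -2.4032 + 0.0*(-2.4032 + 2.4032) = -2.4032
  grad(y) = -49.4512, v = y - alpha*grad = -0.6279
  prox(v) = soft_thresh(-0.6279, 0.028) = -0.5999
Iteration 2: beta = 0.3333, y = -0.5999 + 0.3333*(-0.5999 + 2.4032) = 0.0012
  grad(y) = -10.9808, v = y - alpha*grad = 0.3954
  prox(v) = soft_thresh(0.3954, 0.028) = 0.3674
Iteration 3: beta = 0.5, y = 0.3674 + 0.5*(0.3674 + 0.5999) = 0.8511
  grad(y) = 2.617, v = y - alpha*grad = 0.7571
  prox(v) = soft_thresh(0.7571, 0.028) = 0.7291
Iteration 4: beta = 0.6, y = 0.7291 + 0.6*(0.7291 - 0.3674) = 0.9461
  grad(y) = 4.1381, v = y - alpha*grad = 0.7976
  prox(v) = soft_thresh(0.7976, 0.028) = 0.7696
f(x_4) = 8*0.7696^2 - 11*0.7696 + 0.78*|0.7696| = -3.1271


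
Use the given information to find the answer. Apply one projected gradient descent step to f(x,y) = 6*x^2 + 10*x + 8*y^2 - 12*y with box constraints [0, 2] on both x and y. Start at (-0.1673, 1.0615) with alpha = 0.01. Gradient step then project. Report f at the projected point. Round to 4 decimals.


Step 1: Compute gradient at (-0.1673, 1.0615).
grad_x = 2*6*-0.1673 + 10 = 7.9924
grad_y = 2*8*1.0615 - 12 = 4.984
Step 2: Gradient step.
x_raw = -0.1673 - 0.01*7.9924 = -0.2472
y_raw = 1.0615 - 0.01*4.984 = 1.0117
Step 3: Project onto [0, 2].
x_proj = clip(-0.2472) = 0.0
y_proj = clip(1.0117) = 1.0117
Step 4: Evaluate f.
f(0.0, 1.0117) = -3.9523


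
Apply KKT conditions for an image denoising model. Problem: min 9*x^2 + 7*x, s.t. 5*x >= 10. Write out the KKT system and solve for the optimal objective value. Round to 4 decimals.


Step 1: Try lambda = 0 (constraint inactive).
x_unc = -7/(2*9) = -0.3889
Check: 5*-0.3889 = -1.9445 < 10 -- violated!
Step 2: Constraint must be active: 5*x = 10
x* = 10/5 = 2.0
lambda = (2*9*2.0 + 7)/5 = 8.6
Step 3: Compute optimal value.
f(x*) = 9*2.0^2 + 7*2.0 = 50.0


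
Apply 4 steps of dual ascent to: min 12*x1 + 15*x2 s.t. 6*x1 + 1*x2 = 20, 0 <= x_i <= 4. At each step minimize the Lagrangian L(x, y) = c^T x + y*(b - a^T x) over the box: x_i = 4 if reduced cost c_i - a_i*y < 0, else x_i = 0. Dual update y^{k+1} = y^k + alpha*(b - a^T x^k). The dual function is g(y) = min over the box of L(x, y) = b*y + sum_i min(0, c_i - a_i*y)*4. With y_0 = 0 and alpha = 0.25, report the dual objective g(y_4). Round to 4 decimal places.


Dual ascent for LP: min 12*x1 + 15*x2, 6*x1 + 1*x2 = 20, 0 <= x_i <= 4
Step 1: y^k = 0.0, reduced costs: (12.0, 15.0)
  x^k = (0.0, 0.0), subgradient = b - a^T x = 20.0
  y^{k+1} = 0.0 + 0.25*20.0 = 5.0
Step 2: y^k = 5.0, reduced costs: (-18.0, 10.0)
  x^k = (4.0, 0.0), subgradient = b - a^T x = -4.0
  y^{k+1} = 5.0 + 0.25*-4.0 = 4.0
Step 3: y^k = 4.0, reduced costs: (-12.0, 11.0)
  x^k = (4.0, 0.0), subgradient = b - a^T x = -4.0
  y^{k+1} = 4.0 + 0.25*-4.0 = 3.0
Step 4: y^k = 3.0, reduced costs: (-6.0, 12.0)
  x^k = (4.0, 0.0), subgradient = b - a^T x = -4.0
  y^{k+1} = 3.0 + 0.25*-4.0 = 2.0
Dual objective at y_4 = 2.0: reduced costs (0.0, 13.0), box minimizer x = (0.0, 0.0)
g(y_4) = b*y + (c1 - a1*y)*x1 + (c2 - a2*y)*x2 = 20*2.0 + 0.0*0.0 + 13.0*0.0 = 40.0 + 0.0 + 0.0 = 40.0


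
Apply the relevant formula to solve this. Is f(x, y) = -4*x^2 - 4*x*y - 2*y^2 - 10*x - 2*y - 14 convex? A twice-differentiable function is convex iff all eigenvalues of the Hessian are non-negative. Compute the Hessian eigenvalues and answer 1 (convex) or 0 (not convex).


The Hessian of f(x,y) = -4*x^2 - 4*x*y - 2*y^2 - 10*x - 2*y - 14 is:
H = [[-8, -4], [-4, -4]]
Trace = -8 - 4 = -12
Determinant = -8*-4 - (-4)^2 = 16
Discriminant = (-12)^2 - 4*16 = 80.0
Eigenvalues: lambda_1 = -10.4721, lambda_2 = -1.5279
The function is not convex.

0


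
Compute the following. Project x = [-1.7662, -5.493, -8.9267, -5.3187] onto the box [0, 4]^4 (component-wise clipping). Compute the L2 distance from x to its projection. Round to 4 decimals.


Project each component onto [0, 4].
clip(-1.7662) = 0.0, clip(-5.493) = 0.0, clip(-8.9267) = 0.0, clip(-5.3187) = 0.0
Projection = [0.0, 0.0, 0.0, 0.0]
Squared diffs: [3.1195, 30.173, 79.686, 28.2886]
Distance = sqrt(141.2671) = 11.8856


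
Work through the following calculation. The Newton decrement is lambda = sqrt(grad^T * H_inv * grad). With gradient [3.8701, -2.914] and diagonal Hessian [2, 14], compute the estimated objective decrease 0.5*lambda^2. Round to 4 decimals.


Step 1: H is diagonal, so H^(-1) * g = [1.9351, -0.2081].
Step 2: g^T H^(-1) g = sum_i g_i^2 / H_ii
  = (3.8701)^2/2 + (-2.914)^2/14
  = 7.4888 + 0.6065 = 8.0954
Step 3: Objective decrease = 0.5 * g^T H^(-1) g = 4.0477


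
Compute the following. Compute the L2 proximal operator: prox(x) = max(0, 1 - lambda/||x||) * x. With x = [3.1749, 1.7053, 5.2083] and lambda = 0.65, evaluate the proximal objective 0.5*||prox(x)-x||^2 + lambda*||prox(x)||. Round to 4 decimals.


Step 1: Compute ||x||.
||x|| = 6.3336
Step 2: Compute scaling factor.
scale = max(0, 1 - 0.65/6.3336) = 0.8974
Step 3: prox(x) = [2.8491, 1.5303, 4.6738]
||prox(x)|| = 5.6836
Step 4: Proximal objective.
0.5*||prox-x||^2 = 0.2113
lambda*||prox|| = 3.6943
Total = 3.9056


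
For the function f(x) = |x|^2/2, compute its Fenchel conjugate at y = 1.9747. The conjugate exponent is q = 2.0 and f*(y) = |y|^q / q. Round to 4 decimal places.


The conjugate exponent q satisfies 1/p + 1/q = 1.
p = 2, so q = 2/(2 - 1) = 2.0
|y|^q = 1.9747^2.0 = 3.8994
f*(1.9747) = 3.8994 / 2.0 = 1.9497


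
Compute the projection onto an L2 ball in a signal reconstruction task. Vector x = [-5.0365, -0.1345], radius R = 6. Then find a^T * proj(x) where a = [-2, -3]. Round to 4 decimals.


Step 1: Compute ||x|| (intermediates to 6 decimals).
||x|| = sqrt((-5.0365)^2 + (-0.1345)^2) = 5.038296
Step 2: Project.
Since ||x|| <= R, proj = x (no scaling needed).
proj(x) = [-5.0365, -0.1345]
Step 3: Dot product.
a^T * proj(x) = -2*(-5.0365) - 3*(-0.1345) = 10.4765


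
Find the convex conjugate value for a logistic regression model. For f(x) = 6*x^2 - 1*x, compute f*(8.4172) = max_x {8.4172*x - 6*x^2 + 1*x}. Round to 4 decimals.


f*(y) = sup_x {y*x - a*x^2 - b*x} = sup_x {(y-b)*x - a*x^2}
FOC: (y - b) - 2a*x = 0 => x* = (y - b)/(2a)
x* = (8.4172 + 1)/(2*6) = 0.7848
f*(8.4172) = (y-b)^2/(4a) = (8.4172 + 1)^2/(4*6)
= 88.6837/24 = 3.6952


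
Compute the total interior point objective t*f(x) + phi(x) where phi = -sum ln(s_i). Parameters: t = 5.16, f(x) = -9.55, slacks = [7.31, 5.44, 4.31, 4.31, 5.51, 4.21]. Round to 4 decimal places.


Step 1: Compute log-barrier.
ln values: [1.9892, 1.6938, 1.4609, 1.4609, 1.7066, 1.4375]
phi = -(1.9892 + 1.6938 + 1.4609 + 1.4609 + 1.7066 + 1.4375) = -9.7489
Step 2: Compute augmented objective.
t*f(x) = 5.16*-9.55 = -49.278
Total = -49.278 - 9.7489 = -59.0269


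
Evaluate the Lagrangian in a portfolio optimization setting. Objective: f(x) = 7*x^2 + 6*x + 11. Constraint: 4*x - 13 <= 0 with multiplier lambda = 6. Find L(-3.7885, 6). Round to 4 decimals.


Step 1: Evaluate f(x).
f(-3.7885) = 7*(-3.7885)^2 + 6*(-3.7885) + 11 = 88.7381
Step 2: Evaluate g(x).
g(-3.7885) = 4*-3.7885 - 13 = -28.154
Step 3: Compute Lagrangian.
L = 88.7381 + 6*-28.154 = -80.1859


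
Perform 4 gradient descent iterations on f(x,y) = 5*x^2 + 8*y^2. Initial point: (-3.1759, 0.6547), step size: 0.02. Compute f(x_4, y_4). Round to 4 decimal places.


Gradient descent on f(x,y) = 5*x^2 + 8*y^2.
Starting point: (-3.1759, 0.6547), alpha = 0.02
Step 1: grad_x = 2*5*-3.1759 = -31.759, grad_y = 2*8*0.6547 = 10.4752
  x_1 = -3.1759 - 0.02*-31.759 = -2.5407
  y_1 = 0.6547 - 0.02*10.4752 = 0.4452
Step 2: grad_x = 2*5*-2.5407 = -25.4072, grad_y = 2*8*0.4452 = 7.1231
  x_2 = -2.5407 - 0.02*-25.4072 = -2.0326
  y_2 = 0.4452 - 0.02*7.1231 = 0.3027
Step 3: grad_x = 2*5*-2.0326 = -20.3258, grad_y = 2*8*0.3027 = 4.8437
  x_3 = -2.0326 - 0.02*-20.3258 = -1.6261
  y_3 = 0.3027 - 0.02*4.8437 = 0.2059
Step 4: grad_x = 2*5*-1.6261 = -16.2606, grad_y = 2*8*0.2059 = 3.2937
  x_4 = -1.6261 - 0.02*-16.2606 = -1.3008
  y_4 = 0.2059 - 0.02*3.2937 = 0.14
f(-1.3008, 0.14) = 5*(-1.3008)^2 + 8*0.14^2 = 8.6178


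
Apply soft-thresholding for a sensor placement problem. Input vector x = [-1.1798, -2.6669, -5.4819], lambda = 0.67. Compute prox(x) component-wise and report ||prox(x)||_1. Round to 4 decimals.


Soft-thresholding with lambda = 0.67:
prox(-1.1798) = sign(-1.1798)*max(|-1.1798| - 0.67, 0) = -0.5098
prox(-2.6669) = sign(-2.6669)*max(|-2.6669| - 0.67, 0) = -1.9969
prox(-5.4819) = sign(-5.4819)*max(|-5.4819| - 0.67, 0) = -4.8119
prox(x) = [-0.5098, -1.9969, -4.8119]
||prox(x)||_1 = 0.5098 + 1.9969 + 4.8119 = 7.3186


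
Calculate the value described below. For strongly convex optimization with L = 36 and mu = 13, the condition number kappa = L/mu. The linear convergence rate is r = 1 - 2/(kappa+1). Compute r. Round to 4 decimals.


Step 1: Compute the condition number.
kappa = L/mu = 36/13 = 2.7692
Step 2: Compute the convergence rate.
r = 1 - 2/(kappa + 1) = 1 - 2*mu/(L + mu) = (L - mu)/(L + mu) = 23/49 = 0.4694


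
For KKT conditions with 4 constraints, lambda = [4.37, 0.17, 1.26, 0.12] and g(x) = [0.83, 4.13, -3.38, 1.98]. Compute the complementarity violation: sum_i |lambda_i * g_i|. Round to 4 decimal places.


KKT complementary slackness check:
lambda_1 * g_1 = 4.37 * 0.83 = 3.6271
lambda_2 * g_2 = 0.17 * 4.13 = 0.7021
lambda_3 * g_3 = 1.26 * -3.38 = -4.2588
lambda_4 * g_4 = 0.12 * 1.98 = 0.2376
Total violation = 3.6271 + 0.7021 + 4.2588 + 0.2376 = 8.8256


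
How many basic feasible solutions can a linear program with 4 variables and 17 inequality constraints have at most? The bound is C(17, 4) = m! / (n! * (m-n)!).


Each vertex corresponds to some choice of n active constraints out of m, so the number of vertices is at most C(m, n) = m! / (n!(m-n)!).
m = 17, n = 4
Numerator: 17 * 16 * 15 * 14
Denominator: 4! = 24
C(17, 4) = 2380


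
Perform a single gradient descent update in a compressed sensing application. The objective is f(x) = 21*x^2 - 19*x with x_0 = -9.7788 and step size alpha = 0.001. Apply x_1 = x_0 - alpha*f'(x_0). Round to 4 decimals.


We compute the gradient at x_0 and apply the update.
f'(x) = 42*x - 19
f'(-9.7788) = 42*-9.7788 - 19 = -429.7096
x_1 = -9.7788 - 0.001*-429.7096 = -9.3491


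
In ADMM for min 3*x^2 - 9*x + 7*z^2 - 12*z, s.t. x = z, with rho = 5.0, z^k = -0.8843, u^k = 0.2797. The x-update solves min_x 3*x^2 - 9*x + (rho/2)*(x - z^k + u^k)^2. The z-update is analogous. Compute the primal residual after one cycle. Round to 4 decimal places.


ADMM iteration with rho = 5.0, z^k = -0.8843, u^k = 0.2797
Step 1: x-update.
Minimize 3*x^2 - 9*x + (5.0/2)*(x + 0.8843 + 0.2797)^2
FOC: (2*3 + 5.0)*x = 9 + 5.0*(-0.8843 - 0.2797)
x^{k+1} = 0.2891
Step 2: z-update.
Minimize 7*z^2 - 12*z + (5.0/2)*(0.2891 - z + 0.2797)^2
FOC: (2*7 + 5.0)*z = 12 + 5.0*(0.2891 + 0.2797)
z^{k+1} = 0.7813
Step 3: u-update.
u^{k+1} = 0.2797 + 0.2891 - 0.7813 = -0.2125
Step 4: Primal residual = |0.2891 - 0.7813| = 0.4922


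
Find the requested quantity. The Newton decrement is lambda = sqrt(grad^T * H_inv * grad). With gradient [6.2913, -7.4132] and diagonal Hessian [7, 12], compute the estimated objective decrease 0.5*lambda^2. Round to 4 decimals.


Step 1: H is diagonal, so H^(-1) * g = [0.8988, -0.6178].
Step 2: g^T H^(-1) g = sum_i g_i^2 / H_ii
  = (6.2913)^2/7 + (-7.4132)^2/12
  = 5.6544 + 4.5796 = 10.234
Step 3: Objective decrease = 0.5 * g^T H^(-1) g = 5.117


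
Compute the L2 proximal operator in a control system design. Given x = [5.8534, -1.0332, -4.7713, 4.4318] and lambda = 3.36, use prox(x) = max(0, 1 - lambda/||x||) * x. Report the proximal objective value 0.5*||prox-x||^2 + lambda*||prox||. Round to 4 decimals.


Step 1: Compute ||x||.
||x|| = 8.8168
Step 2: Compute scaling factor.
scale = max(0, 1 - 3.36/8.8168) = 0.6189
Step 3: prox(x) = [3.6227, -0.6395, -2.953, 2.7429]
||prox(x)|| = 5.4568
Step 4: Proximal objective.
0.5*||prox-x||^2 = 5.6448
lambda*||prox|| = 18.3348
Total = 23.9796


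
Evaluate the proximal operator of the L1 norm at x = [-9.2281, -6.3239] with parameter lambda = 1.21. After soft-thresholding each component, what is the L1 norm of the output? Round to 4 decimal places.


Soft-thresholding with lambda = 1.21:
prox(-9.2281) = sign(-9.2281)*max(|-9.2281| - 1.21, 0) = -8.0181
prox(-6.3239) = sign(-6.3239)*max(|-6.3239| - 1.21, 0) = -5.1139
prox(x) = [-8.0181, -5.1139]
||prox(x)||_1 = 8.0181 + 5.1139 = 13.132


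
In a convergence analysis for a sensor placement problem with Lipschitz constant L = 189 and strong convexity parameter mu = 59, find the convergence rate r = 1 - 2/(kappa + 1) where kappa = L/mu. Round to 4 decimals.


Step 1: Compute the condition number.
kappa = L/mu = 189/59 = 3.2034
Step 2: Compute the convergence rate.
r = 1 - 2/(kappa + 1) = 1 - 2*mu/(L + mu) = (L - mu)/(L + mu) = 130/248 = 0.5242


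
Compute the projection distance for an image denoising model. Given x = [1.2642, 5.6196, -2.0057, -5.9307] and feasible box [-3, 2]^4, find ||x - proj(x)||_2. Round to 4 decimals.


Project each component onto [-3, 2].
clip(1.2642) = 1.2642, clip(5.6196) = 2.0, clip(-2.0057) = -2.0057, clip(-5.9307) = -3.0
Projection = [1.2642, 2.0, -2.0057, -3.0]
Squared diffs: [0.0, 13.1015, 0.0, 8.589]
Distance = sqrt(21.6905) = 4.6573


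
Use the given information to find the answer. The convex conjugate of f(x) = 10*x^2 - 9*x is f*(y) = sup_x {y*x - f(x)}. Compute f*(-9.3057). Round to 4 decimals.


f*(y) = sup_x {y*x - a*x^2 - b*x} = sup_x {(y-b)*x - a*x^2}
FOC: (y - b) - 2a*x = 0 => x* = (y - b)/(2a)
x* = (-9.3057 + 9)/(2*10) = -0.0153
f*(-9.3057) = (y-b)^2/(4a) = (-9.3057 + 9)^2/(4*10)
= 0.0935/40 = 0.0023


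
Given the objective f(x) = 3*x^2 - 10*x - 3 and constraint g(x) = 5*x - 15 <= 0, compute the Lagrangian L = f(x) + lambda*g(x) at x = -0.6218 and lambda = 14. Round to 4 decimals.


Step 1: Evaluate f(x).
f(-0.6218) = 3*(-0.6218)^2 - 10*(-0.6218) - 3 = 4.3779
Step 2: Evaluate g(x).
g(-0.6218) = 5*-0.6218 - 15 = -18.109
Step 3: Compute Lagrangian.
L = 4.3779 + 14*-18.109 = -249.1481


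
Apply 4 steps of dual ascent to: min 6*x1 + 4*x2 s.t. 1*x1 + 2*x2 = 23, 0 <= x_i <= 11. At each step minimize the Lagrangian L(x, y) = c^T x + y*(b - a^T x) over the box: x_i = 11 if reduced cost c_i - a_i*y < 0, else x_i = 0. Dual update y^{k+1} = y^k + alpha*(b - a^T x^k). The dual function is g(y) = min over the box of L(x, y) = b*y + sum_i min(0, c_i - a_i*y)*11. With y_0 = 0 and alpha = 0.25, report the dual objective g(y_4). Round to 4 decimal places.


Dual ascent for LP: min 6*x1 + 4*x2, 1*x1 + 2*x2 = 23, 0 <= x_i <= 11
Step 1: y^k = 0.0, reduced costs: (6.0, 4.0)
  x^k = (0.0, 0.0), subgradient = b - a^T x = 23.0
  y^{k+1} = 0.0 + 0.25*23.0 = 5.75
Step 2: y^k = 5.75, reduced costs: (0.25, -7.5)
  x^k = (0.0, 11.0), subgradient = b - a^T x = 1.0
  y^{k+1} = 5.75 + 0.25*1.0 = 6.0
Step 3: y^k = 6.0, reduced costs: (0.0, -8.0)
  x^k = (0.0, 11.0), subgradient = b - a^T x = 1.0
  y^{k+1} = 6.0 + 0.25*1.0 = 6.25
Step 4: y^k = 6.25, reduced costs: (-0.25, -8.5)
  x^k = (11.0, 11.0), subgradient = b - a^T x = -10.0
  y^{k+1} = 6.25 + 0.25*-10.0 = 3.75
Dual objective at y_4 = 3.75: reduced costs (2.25, -3.5), box minimizer x = (0.0, 11.0)
g(y_4) = b*y + (c1 - a1*y)*x1 + (c2 - a2*y)*x2 = 23*3.75 + 2.25*0.0 + (-3.5)*11.0 = 86.25 + 0.0 - 38.5 = 47.75


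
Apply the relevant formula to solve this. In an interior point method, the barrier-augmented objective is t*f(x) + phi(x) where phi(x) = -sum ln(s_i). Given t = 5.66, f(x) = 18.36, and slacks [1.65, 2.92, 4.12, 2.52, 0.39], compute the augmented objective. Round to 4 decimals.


Step 1: Compute log-barrier.
ln values: [0.5008, 1.0716, 1.4159, 0.9243, -0.9416]
phi = -(0.5008 + 1.0716 + 1.4159 + 0.9243 - 0.9416) = -2.9709
Step 2: Compute augmented objective.
t*f(x) = 5.66*18.36 = 103.9176
Total = 103.9176 - 2.9709 = 100.9467


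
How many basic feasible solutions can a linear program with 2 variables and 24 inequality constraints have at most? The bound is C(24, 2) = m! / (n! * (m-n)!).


Each vertex corresponds to some choice of n active constraints out of m, so the number of vertices is at most C(m, n) = m! / (n!(m-n)!).
m = 24, n = 2
Numerator: 24 * 23
Denominator: 2! = 2
C(24, 2) = 276


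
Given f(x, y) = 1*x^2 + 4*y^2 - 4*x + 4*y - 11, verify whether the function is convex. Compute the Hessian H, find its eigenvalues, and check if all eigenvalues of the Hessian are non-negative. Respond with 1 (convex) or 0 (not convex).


The Hessian of f(x,y) = 1*x^2 + 4*y^2 - 4*x + 4*y - 11 is:
H = [[2, 0], [0, 8]]
Trace = 2 + 8 = 10
Determinant = 2*8 - (0)^2 = 16
Discriminant = (10)^2 - 4*16 = 36.0
Eigenvalues: lambda_1 = 2.0, lambda_2 = 8.0
The function is convex.

1


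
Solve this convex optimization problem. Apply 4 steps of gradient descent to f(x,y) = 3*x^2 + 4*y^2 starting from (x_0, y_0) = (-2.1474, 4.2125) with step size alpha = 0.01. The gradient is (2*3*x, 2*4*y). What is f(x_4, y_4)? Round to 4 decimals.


Gradient descent on f(x,y) = 3*x^2 + 4*y^2.
Starting point: (-2.1474, 4.2125), alpha = 0.01
Step 1: grad_x = 2*3*-2.1474 = -12.8844, grad_y = 2*4*4.2125 = 33.7
  x_1 = -2.1474 - 0.01*-12.8844 = -2.0186
  y_1 = 4.2125 - 0.01*33.7 = 3.8755
Step 2: grad_x = 2*3*-2.0186 = -12.1113, grad_y = 2*4*3.8755 = 31.004
  x_2 = -2.0186 - 0.01*-12.1113 = -1.8974
  y_2 = 3.8755 - 0.01*31.004 = 3.5655
Step 3: grad_x = 2*3*-1.8974 = -11.3847, grad_y = 2*4*3.5655 = 28.5237
  x_3 = -1.8974 - 0.01*-11.3847 = -1.7836
  y_3 = 3.5655 - 0.01*28.5237 = 3.2802
Step 4: grad_x = 2*3*-1.7836 = -10.7016, grad_y = 2*4*3.2802 = 26.2418
  x_4 = -1.7836 - 0.01*-10.7016 = -1.6766
  y_4 = 3.2802 - 0.01*26.2418 = 3.0178
f(-1.6766, 3.0178) = 3*(-1.6766)^2 + 4*3.0178^2 = 44.8614


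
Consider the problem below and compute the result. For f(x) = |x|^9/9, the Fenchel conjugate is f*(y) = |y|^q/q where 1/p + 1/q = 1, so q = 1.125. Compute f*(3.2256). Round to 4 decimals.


The conjugate exponent q satisfies 1/p + 1/q = 1.
p = 9, so q = 9/(9 - 1) = 1.125
|y|^q = 3.2256^1.125 = 3.7341
f*(3.2256) = 3.7341 / 1.125 = 3.3192


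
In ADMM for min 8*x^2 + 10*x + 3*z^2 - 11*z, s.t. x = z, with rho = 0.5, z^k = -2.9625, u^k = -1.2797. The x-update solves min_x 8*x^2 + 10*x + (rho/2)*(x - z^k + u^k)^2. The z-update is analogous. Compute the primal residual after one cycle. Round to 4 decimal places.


ADMM iteration with rho = 0.5, z^k = -2.9625, u^k = -1.2797
Step 1: x-update.
Minimize 8*x^2 + 10*x + (0.5/2)*(x + 2.9625 - 1.2797)^2
FOC: (2*8 + 0.5)*x = -10 + 0.5*(-2.9625 + 1.2797)
x^{k+1} = -0.6571
Step 2: z-update.
Minimize 3*z^2 - 11*z + (0.5/2)*(-0.6571 - z - 1.2797)^2
FOC: (2*3 + 0.5)*z = 11 + 0.5*(-0.6571 - 1.2797)
z^{k+1} = 1.5433
Step 3: u-update.
u^{k+1} = -1.2797 - 0.6571 - 1.5433 = -3.4801
Step 4: Primal residual = |-0.6571 - 1.5433| = 2.2004


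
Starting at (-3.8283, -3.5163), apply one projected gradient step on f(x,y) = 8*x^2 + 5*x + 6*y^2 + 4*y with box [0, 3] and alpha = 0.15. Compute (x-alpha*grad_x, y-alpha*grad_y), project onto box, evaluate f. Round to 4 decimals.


Step 1: Compute gradient at (-3.8283, -3.5163).
grad_x = 2*8*-3.8283 + 5 = -56.2528
grad_y = 2*6*-3.5163 + 4 = -38.1956
Step 2: Gradient step.
x_raw = -3.8283 - 0.15*-56.2528 = 4.6096
y_raw = -3.5163 - 0.15*-38.1956 = 2.213
Step 3: Project onto [0, 3].
x_proj = clip(4.6096) = 3.0
y_proj = clip(2.213) = 2.213
Step 4: Evaluate f.
f(3.0, 2.213) = 125.2374


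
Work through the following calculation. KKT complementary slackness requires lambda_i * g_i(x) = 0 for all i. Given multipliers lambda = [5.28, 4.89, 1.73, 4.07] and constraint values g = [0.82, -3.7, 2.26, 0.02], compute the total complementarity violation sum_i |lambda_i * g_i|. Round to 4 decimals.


KKT complementary slackness check:
lambda_1 * g_1 = 5.28 * 0.82 = 4.3296
lambda_2 * g_2 = 4.89 * -3.7 = -18.093
lambda_3 * g_3 = 1.73 * 2.26 = 3.9098
lambda_4 * g_4 = 4.07 * 0.02 = 0.0814
Total violation = 4.3296 + 18.093 + 3.9098 + 0.0814 = 26.4138


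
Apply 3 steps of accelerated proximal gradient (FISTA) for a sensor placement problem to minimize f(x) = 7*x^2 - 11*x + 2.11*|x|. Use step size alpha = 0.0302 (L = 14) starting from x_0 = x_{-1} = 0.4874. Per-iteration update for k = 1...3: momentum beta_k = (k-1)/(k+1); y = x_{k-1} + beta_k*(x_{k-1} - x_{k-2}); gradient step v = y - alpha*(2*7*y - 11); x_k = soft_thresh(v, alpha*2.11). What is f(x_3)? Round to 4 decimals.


FISTA on f(x) = 7*x^2 - 11*x + 2.11*|x|
L = 14, alpha = 0.0302
Iteration 1: beta = 0.0, y = 0.4874 + 0.0*(0.4874 - 0.4874) = 0.4874
  grad(y) = -4.1764, v = y - alpha*grad = 0.6135
  prox(v) = soft_thresh(0.6135, 0.0637) = 0.5498
Iteration 2: beta = 0.3333, y = 0.5498 + 0.3333*(0.5498 - 0.4874) = 0.5706
  grad(y) = -3.0115, v = y - alpha*grad = 0.6616
  prox(v) = soft_thresh(0.6616, 0.0637) = 0.5978
Iteration 3: beta = 0.5, y = 0.5978 + 0.5*(0.5978 - 0.5498) = 0.6218
  grad(y) = -2.2942, v = y - alpha*grad = 0.6911
  prox(v) = soft_thresh(0.6911, 0.0637) = 0.6274
f(x_3) = 7*0.6274^2 - 11*0.6274 + 2.11*|0.6274| = -2.8222


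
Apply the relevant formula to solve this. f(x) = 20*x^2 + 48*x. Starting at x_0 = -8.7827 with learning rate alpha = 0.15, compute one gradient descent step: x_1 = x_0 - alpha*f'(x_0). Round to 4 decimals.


We compute the gradient at x_0 and apply the update.
f'(x) = 40*x + 48
f'(-8.7827) = 40*-8.7827 + 48 = -303.308
x_1 = -8.7827 - 0.15*-303.308 = 36.7135


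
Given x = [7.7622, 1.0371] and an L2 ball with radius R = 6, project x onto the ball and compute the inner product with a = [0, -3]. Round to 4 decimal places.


Step 1: Compute ||x|| (intermediates to 6 decimals).
||x|| = sqrt(7.7622^2 + 1.0371^2) = 7.831176
Step 2: Project.
Since ||x|| > R, scale = R/||x|| = 6/7.831176 = 0.766168, proj(x) = scale * x
proj(x) = [5.947149, 0.794593]
Step 3: Dot product.
a^T * proj(x) = 0*5.947149 - 3*0.794593 = -2.3838


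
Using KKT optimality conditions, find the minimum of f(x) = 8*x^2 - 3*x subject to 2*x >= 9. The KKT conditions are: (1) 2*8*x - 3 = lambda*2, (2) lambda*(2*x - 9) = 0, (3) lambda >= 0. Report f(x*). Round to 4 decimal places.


Step 1: Try lambda = 0 (constraint inactive).
x_unc = 3/(2*8) = 0.1875
Check: 2*0.1875 = 0.375 < 9 -- violated!
Step 2: Constraint must be active: 2*x = 9
x* = 9/2 = 4.5
lambda = (2*8*4.5 - 3)/2 = 34.5
Step 3: Compute optimal value.
f(x*) = 8*4.5^2 - 3*4.5 = 148.5


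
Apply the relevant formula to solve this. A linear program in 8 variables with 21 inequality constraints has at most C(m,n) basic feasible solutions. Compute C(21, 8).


Each vertex corresponds to some choice of n active constraints out of m, so the number of vertices is at most C(m, n) = m! / (n!(m-n)!).
m = 21, n = 8
Numerator: 21 * 20 * 19 * 18 * 17 * 16 * 15 * 14
Denominator: 8! = 40320
C(21, 8) = 203490


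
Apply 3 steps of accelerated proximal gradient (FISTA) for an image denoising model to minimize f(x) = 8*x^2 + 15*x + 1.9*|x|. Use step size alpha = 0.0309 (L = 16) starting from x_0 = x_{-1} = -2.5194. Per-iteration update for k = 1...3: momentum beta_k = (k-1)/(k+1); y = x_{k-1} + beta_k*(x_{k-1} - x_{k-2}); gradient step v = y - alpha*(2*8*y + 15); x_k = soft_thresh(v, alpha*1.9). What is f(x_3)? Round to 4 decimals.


FISTA on f(x) = 8*x^2 + 15*x + 1.9*|x|
L = 16, alpha = 0.0309
Iteration 1: beta = 0.0, y = -2.5194 + 0.0*(-2.5194 + 2.5194) = -2.5194
  grad(y) = -25.3104, v = y - alpha*grad = -1.7373
  prox(v) = soft_thresh(-1.7373, 0.0587) = -1.6786
Iteration 2: beta = 0.3333, y = -1.6786 + 0.3333*(-1.6786 + 2.5194) = -1.3983
  grad(y) = -7.3733, v = y - alpha*grad = -1.1705
  prox(v) = soft_thresh(-1.1705, 0.0587) = -1.1118
Iteration 3: beta = 0.5, y = -1.1118 + 0.5*(-1.1118 + 1.6786) = -0.8284
  grad(y) = 1.7459, v = y - alpha*grad = -0.8823
  prox(v) = soft_thresh(-0.8823, 0.0587) = -0.8236
f(x_3) = 8*(-0.8236)^2 + 15*(-0.8236) + 1.9*|-0.8236| = -5.3626


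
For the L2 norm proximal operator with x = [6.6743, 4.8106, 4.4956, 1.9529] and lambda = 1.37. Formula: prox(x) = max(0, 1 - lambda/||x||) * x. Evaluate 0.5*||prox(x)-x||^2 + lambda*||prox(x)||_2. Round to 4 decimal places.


Step 1: Compute ||x||.
||x|| = 9.5767
Step 2: Compute scaling factor.
scale = max(0, 1 - 1.37/9.5767) = 0.8569
Step 3: prox(x) = [5.7195, 4.1224, 3.8525, 1.6735]
||prox(x)|| = 8.2067
Step 4: Proximal objective.
0.5*||prox-x||^2 = 0.9385
lambda*||prox|| = 11.2432
Total = 12.1816


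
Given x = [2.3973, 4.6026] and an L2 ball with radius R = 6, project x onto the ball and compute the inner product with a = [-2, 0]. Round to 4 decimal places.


Step 1: Compute ||x|| (intermediates to 6 decimals).
||x|| = sqrt(2.3973^2 + 4.6026^2) = 5.189506
Step 2: Project.
Since ||x|| <= R, proj = x (no scaling needed).
proj(x) = [2.3973, 4.6026]
Step 3: Dot product.
a^T * proj(x) = -2*2.3973 + 0*4.6026 = -4.7946


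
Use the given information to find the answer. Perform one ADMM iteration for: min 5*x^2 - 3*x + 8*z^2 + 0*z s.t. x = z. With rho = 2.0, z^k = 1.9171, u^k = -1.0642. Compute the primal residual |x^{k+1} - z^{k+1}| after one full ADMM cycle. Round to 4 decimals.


ADMM iteration with rho = 2.0, z^k = 1.9171, u^k = -1.0642
Step 1: x-update.
Minimize 5*x^2 - 3*x + (2.0/2)*(x - 1.9171 - 1.0642)^2
FOC: (2*5 + 2.0)*x = 3 + 2.0*(1.9171 + 1.0642)
x^{k+1} = 0.7469
Step 2: z-update.
Minimize 8*z^2 + 0*z + (2.0/2)*(0.7469 - z - 1.0642)^2
FOC: (2*8 + 2.0)*z = 0 + 2.0*(0.7469 - 1.0642)
z^{k+1} = -0.0353
Step 3: u-update.
u^{k+1} = -1.0642 + 0.7469 + 0.0353 = -0.2821
Step 4: Primal residual = |0.7469 + 0.0353| = 0.7821


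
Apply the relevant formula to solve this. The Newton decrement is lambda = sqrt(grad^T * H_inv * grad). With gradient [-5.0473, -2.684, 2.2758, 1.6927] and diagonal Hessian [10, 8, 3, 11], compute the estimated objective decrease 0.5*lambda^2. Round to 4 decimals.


Step 1: H is diagonal, so H^(-1) * g = [-0.5047, -0.3355, 0.7586, 0.1539].
Step 2: g^T H^(-1) g = sum_i g_i^2 / H_ii
  = (-5.0473)^2/10 + (-2.684)^2/8 + (2.2758)^2/3 + (1.6927)^2/11
  = 2.5475 + 0.9005 + 1.7264 + 0.2605 = 5.4349
Step 3: Objective decrease = 0.5 * g^T H^(-1) g = 2.7175


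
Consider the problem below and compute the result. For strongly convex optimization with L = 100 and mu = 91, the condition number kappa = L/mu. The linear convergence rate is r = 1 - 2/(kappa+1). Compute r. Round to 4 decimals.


Step 1: Compute the condition number.
kappa = L/mu = 100/91 = 1.0989
Step 2: Compute the convergence rate.
r = 1 - 2/(kappa + 1) = 1 - 2*mu/(L + mu) = (L - mu)/(L + mu) = 9/191 = 0.0471


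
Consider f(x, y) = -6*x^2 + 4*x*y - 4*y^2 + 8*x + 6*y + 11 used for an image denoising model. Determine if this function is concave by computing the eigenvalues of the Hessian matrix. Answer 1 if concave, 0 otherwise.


The Hessian of f(x,y) = -6*x^2 + 4*x*y - 4*y^2 + 8*x + 6*y + 11 is:
H = [[-12, 4], [4, -8]]
Trace = -12 - 8 = -20
Determinant = -12*-8 - (4)^2 = 80
Discriminant = (-20)^2 - 4*80 = 80.0
Eigenvalues: lambda_1 = -14.4721, lambda_2 = -5.5279
The function is concave.

1


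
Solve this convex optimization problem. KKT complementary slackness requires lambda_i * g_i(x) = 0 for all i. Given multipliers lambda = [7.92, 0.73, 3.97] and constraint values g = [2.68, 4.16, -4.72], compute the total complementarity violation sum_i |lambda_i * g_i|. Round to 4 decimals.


KKT complementary slackness check:
lambda_1 * g_1 = 7.92 * 2.68 = 21.2256
lambda_2 * g_2 = 0.73 * 4.16 = 3.0368
lambda_3 * g_3 = 3.97 * -4.72 = -18.7384
Total violation = 21.2256 + 3.0368 + 18.7384 = 43.0008


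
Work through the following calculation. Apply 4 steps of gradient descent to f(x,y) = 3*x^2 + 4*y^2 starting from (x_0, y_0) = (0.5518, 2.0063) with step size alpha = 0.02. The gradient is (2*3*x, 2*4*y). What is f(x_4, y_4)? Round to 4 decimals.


Gradient descent on f(x,y) = 3*x^2 + 4*y^2.
Starting point: (0.5518, 2.0063), alpha = 0.02
Step 1: grad_x = 2*3*0.5518 = 3.3108, grad_y = 2*4*2.0063 = 16.0504
  x_1 = 0.5518 - 0.02*3.3108 = 0.4856
  y_1 = 2.0063 - 0.02*16.0504 = 1.6853
Step 2: grad_x = 2*3*0.4856 = 2.9135, grad_y = 2*4*1.6853 = 13.4823
  x_2 = 0.4856 - 0.02*2.9135 = 0.4273
  y_2 = 1.6853 - 0.02*13.4823 = 1.4156
Step 3: grad_x = 2*3*0.4273 = 2.5639, grad_y = 2*4*1.4156 = 11.3252
  x_3 = 0.4273 - 0.02*2.5639 = 0.376
  y_3 = 1.4156 - 0.02*11.3252 = 1.1891
Step 4: grad_x = 2*3*0.376 = 2.2562, grad_y = 2*4*1.1891 = 9.5131
  x_4 = 0.376 - 0.02*2.2562 = 0.3309
  y_4 = 1.1891 - 0.02*9.5131 = 0.9989
f(0.3309, 0.9989) = 3*0.3309^2 + 4*0.9989^2 = 4.3195


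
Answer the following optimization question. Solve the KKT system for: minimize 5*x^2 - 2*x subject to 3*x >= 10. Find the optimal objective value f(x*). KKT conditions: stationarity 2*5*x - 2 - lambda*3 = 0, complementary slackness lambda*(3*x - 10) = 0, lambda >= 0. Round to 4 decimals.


Step 1: Try lambda = 0 (constraint inactive).
x_unc = 2/(2*5) = 0.2
Check: 3*0.2 = 0.6 < 10 -- violated!
Step 2: Constraint must be active: 3*x = 10
x* = 10/3 = 3.3333 (rounded; the exact value 10/3 is used below)
lambda = (2*5*(10/3) - 2)/3 = 10.4444
Step 3: Compute optimal value.
f(x*) = 5*(10/3)^2 - 2*(10/3) = 48.8889


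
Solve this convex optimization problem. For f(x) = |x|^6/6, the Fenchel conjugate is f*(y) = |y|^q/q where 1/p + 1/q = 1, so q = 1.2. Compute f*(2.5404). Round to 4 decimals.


The conjugate exponent q satisfies 1/p + 1/q = 1.
p = 6, so q = 6/(6 - 1) = 1.2
|y|^q = 2.5404^1.2 = 3.0611
f*(2.5404) = 3.0611 / 1.2 = 2.5509


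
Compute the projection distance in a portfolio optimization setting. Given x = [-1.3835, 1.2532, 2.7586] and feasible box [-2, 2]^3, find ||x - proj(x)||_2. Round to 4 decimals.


Project each component onto [-2, 2].
clip(-1.3835) = -1.3835, clip(1.2532) = 1.2532, clip(2.7586) = 2.0
Projection = [-1.3835, 1.2532, 2.0]
Squared diffs: [0.0, 0.0, 0.5755]
Distance = sqrt(0.5755) = 0.7586


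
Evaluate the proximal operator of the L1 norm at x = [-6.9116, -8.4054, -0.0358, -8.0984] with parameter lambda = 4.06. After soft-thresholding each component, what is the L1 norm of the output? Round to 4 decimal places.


Soft-thresholding with lambda = 4.06:
prox(-6.9116) = sign(-6.9116)*max(|-6.9116| - 4.06, 0) = -2.8516
prox(-8.4054) = sign(-8.4054)*max(|-8.4054| - 4.06, 0) = -4.3454
prox(-0.0358) = sign(-0.0358)*max(|-0.0358| - 4.06, 0) = 0.0
prox(-8.0984) = sign(-8.0984)*max(|-8.0984| - 4.06, 0) = -4.0384
prox(x) = [-2.8516, -4.3454, 0.0, -4.0384]
||prox(x)||_1 = 2.8516 + 4.3454 + 0.0 + 4.0384 = 11.2354


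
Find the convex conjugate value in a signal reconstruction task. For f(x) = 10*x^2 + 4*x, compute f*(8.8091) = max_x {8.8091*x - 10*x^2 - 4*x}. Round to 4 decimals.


f*(y) = sup_x {y*x - a*x^2 - b*x} = sup_x {(y-b)*x - a*x^2}
FOC: (y - b) - 2a*x = 0 => x* = (y - b)/(2a)
x* = (8.8091 - 4)/(2*10) = 0.2405
f*(8.8091) = (y-b)^2/(4a) = (8.8091 - 4)^2/(4*10)
= 23.1274/40 = 0.5782


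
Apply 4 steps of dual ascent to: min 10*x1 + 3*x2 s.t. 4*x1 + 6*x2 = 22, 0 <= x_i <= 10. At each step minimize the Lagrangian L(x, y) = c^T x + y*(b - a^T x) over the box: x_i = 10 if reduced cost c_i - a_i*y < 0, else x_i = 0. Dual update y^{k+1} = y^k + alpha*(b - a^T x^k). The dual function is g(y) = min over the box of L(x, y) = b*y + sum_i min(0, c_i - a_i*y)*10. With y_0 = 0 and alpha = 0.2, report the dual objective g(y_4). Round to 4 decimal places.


Dual ascent for LP: min 10*x1 + 3*x2, 4*x1 + 6*x2 = 22, 0 <= x_i <= 10
Step 1: y^k = 0.0, reduced costs: (10.0, 3.0)
  x^k = (0.0, 0.0), subgradient = b - a^T x = 22.0
  y^{k+1} = 0.0 + 0.2*22.0 = 4.4
Step 2: y^k = 4.4, reduced costs: (-7.6, -23.4)
  x^k = (10.0, 10.0), subgradient = b - a^T x = -78.0
  y^{k+1} = 4.4 + 0.2*-78.0 = -11.2
Step 3: y^k = -11.2, reduced costs: (54.8, 70.2)
  x^k = (0.0, 0.0), subgradient = b - a^T x = 22.0
  y^{k+1} = -11.2 + 0.2*22.0 = -6.8
Step 4: y^k = -6.8, reduced costs: (37.2, 43.8)
  x^k = (0.0, 0.0), subgradient = b - a^T x = 22.0
  y^{k+1} = -6.8 + 0.2*22.0 = -2.4
Dual objective at y_4 = -2.4: reduced costs (19.6, 17.4), box minimizer x = (0.0, 0.0)
g(y_4) = b*y + (c1 - a1*y)*x1 + (c2 - a2*y)*x2 = 22*(-2.4) + 19.6*0.0 + 17.4*0.0 = -52.8 + 0.0 + 0.0 = -52.8


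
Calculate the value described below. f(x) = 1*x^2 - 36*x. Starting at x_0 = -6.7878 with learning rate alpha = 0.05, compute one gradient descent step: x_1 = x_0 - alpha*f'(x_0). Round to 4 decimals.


We compute the gradient at x_0 and apply the update.
f'(x) = 2*x - 36
f'(-6.7878) = 2*-6.7878 - 36 = -49.5756
x_1 = -6.7878 - 0.05*-49.5756 = -4.309


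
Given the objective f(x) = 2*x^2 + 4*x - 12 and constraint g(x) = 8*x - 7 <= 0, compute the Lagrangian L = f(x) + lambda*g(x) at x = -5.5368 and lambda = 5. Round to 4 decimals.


Step 1: Evaluate f(x).
f(-5.5368) = 2*(-5.5368)^2 + 4*(-5.5368) - 12 = 27.1651
Step 2: Evaluate g(x).
g(-5.5368) = 8*-5.5368 - 7 = -51.2944
Step 3: Compute Lagrangian.
L = 27.1651 + 5*-51.2944 = -229.3069


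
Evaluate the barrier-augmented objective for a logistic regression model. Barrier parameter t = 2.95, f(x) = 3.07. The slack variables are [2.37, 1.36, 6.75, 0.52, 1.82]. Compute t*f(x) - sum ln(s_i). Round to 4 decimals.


Step 1: Compute log-barrier.
ln values: [0.8629, 0.3075, 1.9095, -0.6539, 0.5988]
phi = -(0.8629 + 0.3075 + 1.9095 - 0.6539 + 0.5988) = -3.0248
Step 2: Compute augmented objective.
t*f(x) = 2.95*3.07 = 9.0565
Total = 9.0565 - 3.0248 = 6.0317


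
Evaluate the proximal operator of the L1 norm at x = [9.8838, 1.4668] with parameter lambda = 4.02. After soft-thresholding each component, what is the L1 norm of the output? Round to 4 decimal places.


Soft-thresholding with lambda = 4.02:
prox(9.8838) = sign(9.8838)*max(|9.8838| - 4.02, 0) = 5.8638
prox(1.4668) = sign(1.4668)*max(|1.4668| - 4.02, 0) = 0.0
prox(x) = [5.8638, 0.0]
||prox(x)||_1 = 5.8638 + 0.0 = 5.8638


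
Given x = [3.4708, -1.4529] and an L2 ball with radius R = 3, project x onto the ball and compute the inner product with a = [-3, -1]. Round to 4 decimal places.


Step 1: Compute ||x|| (intermediates to 6 decimals).
||x|| = sqrt(3.4708^2 + (-1.4529)^2) = 3.762628
Step 2: Project.
Since ||x|| > R, scale = R/||x|| = 3/3.762628 = 0.797315, proj(x) = scale * x
proj(x) = [2.767321, -1.158419]
Step 3: Dot product.
a^T * proj(x) = -3*2.767321 - 1*(-1.158419) = -7.1435


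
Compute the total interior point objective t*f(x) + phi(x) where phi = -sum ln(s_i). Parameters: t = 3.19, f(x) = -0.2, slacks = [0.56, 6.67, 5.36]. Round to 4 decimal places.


Step 1: Compute log-barrier.
ln values: [-0.5798, 1.8976, 1.679]
phi = -(-0.5798 + 1.8976 + 1.679) = -2.9968
Step 2: Compute augmented objective.
t*f(x) = 3.19*-0.2 = -0.638
Total = -0.638 - 2.9968 = -3.6348
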